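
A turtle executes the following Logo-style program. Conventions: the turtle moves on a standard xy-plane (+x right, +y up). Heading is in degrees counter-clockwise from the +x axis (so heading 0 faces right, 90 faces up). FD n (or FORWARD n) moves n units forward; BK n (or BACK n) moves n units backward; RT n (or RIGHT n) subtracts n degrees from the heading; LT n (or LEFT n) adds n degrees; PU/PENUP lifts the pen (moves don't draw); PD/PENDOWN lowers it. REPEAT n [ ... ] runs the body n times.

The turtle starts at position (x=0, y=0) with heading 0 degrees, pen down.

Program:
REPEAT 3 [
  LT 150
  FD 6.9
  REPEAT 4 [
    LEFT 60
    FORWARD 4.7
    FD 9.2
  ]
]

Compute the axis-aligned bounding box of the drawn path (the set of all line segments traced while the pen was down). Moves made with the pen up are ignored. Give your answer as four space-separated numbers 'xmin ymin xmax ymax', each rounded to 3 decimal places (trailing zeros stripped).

Executing turtle program step by step:
Start: pos=(0,0), heading=0, pen down
REPEAT 3 [
  -- iteration 1/3 --
  LT 150: heading 0 -> 150
  FD 6.9: (0,0) -> (-5.976,3.45) [heading=150, draw]
  REPEAT 4 [
    -- iteration 1/4 --
    LT 60: heading 150 -> 210
    FD 4.7: (-5.976,3.45) -> (-10.046,1.1) [heading=210, draw]
    FD 9.2: (-10.046,1.1) -> (-18.013,-3.5) [heading=210, draw]
    -- iteration 2/4 --
    LT 60: heading 210 -> 270
    FD 4.7: (-18.013,-3.5) -> (-18.013,-8.2) [heading=270, draw]
    FD 9.2: (-18.013,-8.2) -> (-18.013,-17.4) [heading=270, draw]
    -- iteration 3/4 --
    LT 60: heading 270 -> 330
    FD 4.7: (-18.013,-17.4) -> (-13.943,-19.75) [heading=330, draw]
    FD 9.2: (-13.943,-19.75) -> (-5.976,-24.35) [heading=330, draw]
    -- iteration 4/4 --
    LT 60: heading 330 -> 30
    FD 4.7: (-5.976,-24.35) -> (-1.905,-22) [heading=30, draw]
    FD 9.2: (-1.905,-22) -> (6.062,-17.4) [heading=30, draw]
  ]
  -- iteration 2/3 --
  LT 150: heading 30 -> 180
  FD 6.9: (6.062,-17.4) -> (-0.838,-17.4) [heading=180, draw]
  REPEAT 4 [
    -- iteration 1/4 --
    LT 60: heading 180 -> 240
    FD 4.7: (-0.838,-17.4) -> (-3.188,-21.47) [heading=240, draw]
    FD 9.2: (-3.188,-21.47) -> (-7.788,-29.438) [heading=240, draw]
    -- iteration 2/4 --
    LT 60: heading 240 -> 300
    FD 4.7: (-7.788,-29.438) -> (-5.438,-33.508) [heading=300, draw]
    FD 9.2: (-5.438,-33.508) -> (-0.838,-41.476) [heading=300, draw]
    -- iteration 3/4 --
    LT 60: heading 300 -> 0
    FD 4.7: (-0.838,-41.476) -> (3.862,-41.476) [heading=0, draw]
    FD 9.2: (3.862,-41.476) -> (13.062,-41.476) [heading=0, draw]
    -- iteration 4/4 --
    LT 60: heading 0 -> 60
    FD 4.7: (13.062,-41.476) -> (15.412,-37.405) [heading=60, draw]
    FD 9.2: (15.412,-37.405) -> (20.012,-29.438) [heading=60, draw]
  ]
  -- iteration 3/3 --
  LT 150: heading 60 -> 210
  FD 6.9: (20.012,-29.438) -> (14.037,-32.888) [heading=210, draw]
  REPEAT 4 [
    -- iteration 1/4 --
    LT 60: heading 210 -> 270
    FD 4.7: (14.037,-32.888) -> (14.037,-37.588) [heading=270, draw]
    FD 9.2: (14.037,-37.588) -> (14.037,-46.788) [heading=270, draw]
    -- iteration 2/4 --
    LT 60: heading 270 -> 330
    FD 4.7: (14.037,-46.788) -> (18.107,-49.138) [heading=330, draw]
    FD 9.2: (18.107,-49.138) -> (26.074,-53.738) [heading=330, draw]
    -- iteration 3/4 --
    LT 60: heading 330 -> 30
    FD 4.7: (26.074,-53.738) -> (30.145,-51.388) [heading=30, draw]
    FD 9.2: (30.145,-51.388) -> (38.112,-46.788) [heading=30, draw]
    -- iteration 4/4 --
    LT 60: heading 30 -> 90
    FD 4.7: (38.112,-46.788) -> (38.112,-42.088) [heading=90, draw]
    FD 9.2: (38.112,-42.088) -> (38.112,-32.888) [heading=90, draw]
  ]
]
Final: pos=(38.112,-32.888), heading=90, 27 segment(s) drawn

Segment endpoints: x in {-18.013, -13.943, -10.046, -7.788, -5.976, -5.976, -5.438, -3.188, -1.905, -0.838, -0.838, 0, 3.862, 6.062, 13.062, 14.037, 14.037, 14.037, 15.412, 18.107, 20.012, 26.074, 30.145, 38.112, 38.112, 38.112}, y in {-53.738, -51.388, -49.138, -46.788, -46.788, -42.088, -41.476, -41.476, -37.588, -37.405, -33.508, -32.888, -32.888, -29.438, -29.438, -24.35, -22, -21.47, -19.75, -17.4, -17.4, -17.4, -8.2, -3.5, 0, 1.1, 3.45}
xmin=-18.013, ymin=-53.738, xmax=38.112, ymax=3.45

Answer: -18.013 -53.738 38.112 3.45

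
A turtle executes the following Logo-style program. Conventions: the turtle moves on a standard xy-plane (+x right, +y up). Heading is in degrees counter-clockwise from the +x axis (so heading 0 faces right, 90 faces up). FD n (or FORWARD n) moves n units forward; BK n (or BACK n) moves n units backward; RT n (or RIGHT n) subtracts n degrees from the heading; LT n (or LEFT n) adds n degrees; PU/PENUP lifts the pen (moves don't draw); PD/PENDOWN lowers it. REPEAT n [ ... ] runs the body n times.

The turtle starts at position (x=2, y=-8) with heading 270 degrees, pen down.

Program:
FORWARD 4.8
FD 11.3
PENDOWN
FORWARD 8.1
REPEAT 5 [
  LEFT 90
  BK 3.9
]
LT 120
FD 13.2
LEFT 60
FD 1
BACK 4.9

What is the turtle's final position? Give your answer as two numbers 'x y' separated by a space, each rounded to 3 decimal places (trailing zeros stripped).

Answer: -4.6 -20.768

Derivation:
Executing turtle program step by step:
Start: pos=(2,-8), heading=270, pen down
FD 4.8: (2,-8) -> (2,-12.8) [heading=270, draw]
FD 11.3: (2,-12.8) -> (2,-24.1) [heading=270, draw]
PD: pen down
FD 8.1: (2,-24.1) -> (2,-32.2) [heading=270, draw]
REPEAT 5 [
  -- iteration 1/5 --
  LT 90: heading 270 -> 0
  BK 3.9: (2,-32.2) -> (-1.9,-32.2) [heading=0, draw]
  -- iteration 2/5 --
  LT 90: heading 0 -> 90
  BK 3.9: (-1.9,-32.2) -> (-1.9,-36.1) [heading=90, draw]
  -- iteration 3/5 --
  LT 90: heading 90 -> 180
  BK 3.9: (-1.9,-36.1) -> (2,-36.1) [heading=180, draw]
  -- iteration 4/5 --
  LT 90: heading 180 -> 270
  BK 3.9: (2,-36.1) -> (2,-32.2) [heading=270, draw]
  -- iteration 5/5 --
  LT 90: heading 270 -> 0
  BK 3.9: (2,-32.2) -> (-1.9,-32.2) [heading=0, draw]
]
LT 120: heading 0 -> 120
FD 13.2: (-1.9,-32.2) -> (-8.5,-20.768) [heading=120, draw]
LT 60: heading 120 -> 180
FD 1: (-8.5,-20.768) -> (-9.5,-20.768) [heading=180, draw]
BK 4.9: (-9.5,-20.768) -> (-4.6,-20.768) [heading=180, draw]
Final: pos=(-4.6,-20.768), heading=180, 11 segment(s) drawn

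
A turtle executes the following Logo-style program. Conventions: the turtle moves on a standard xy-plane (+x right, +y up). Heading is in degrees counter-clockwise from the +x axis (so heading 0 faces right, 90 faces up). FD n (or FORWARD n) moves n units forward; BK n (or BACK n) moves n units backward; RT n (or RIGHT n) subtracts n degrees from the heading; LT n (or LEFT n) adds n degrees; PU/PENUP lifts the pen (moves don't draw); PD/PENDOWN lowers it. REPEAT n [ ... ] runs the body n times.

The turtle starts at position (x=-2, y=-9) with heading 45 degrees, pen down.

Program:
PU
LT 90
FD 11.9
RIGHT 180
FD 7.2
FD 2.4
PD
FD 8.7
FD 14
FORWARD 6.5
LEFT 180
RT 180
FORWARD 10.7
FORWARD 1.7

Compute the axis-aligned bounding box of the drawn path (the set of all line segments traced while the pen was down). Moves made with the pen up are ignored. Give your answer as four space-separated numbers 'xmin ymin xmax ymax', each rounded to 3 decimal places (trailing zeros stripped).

Executing turtle program step by step:
Start: pos=(-2,-9), heading=45, pen down
PU: pen up
LT 90: heading 45 -> 135
FD 11.9: (-2,-9) -> (-10.415,-0.585) [heading=135, move]
RT 180: heading 135 -> 315
FD 7.2: (-10.415,-0.585) -> (-5.323,-5.677) [heading=315, move]
FD 2.4: (-5.323,-5.677) -> (-3.626,-7.374) [heading=315, move]
PD: pen down
FD 8.7: (-3.626,-7.374) -> (2.525,-13.525) [heading=315, draw]
FD 14: (2.525,-13.525) -> (12.425,-23.425) [heading=315, draw]
FD 6.5: (12.425,-23.425) -> (17.021,-28.021) [heading=315, draw]
LT 180: heading 315 -> 135
RT 180: heading 135 -> 315
FD 10.7: (17.021,-28.021) -> (24.587,-35.587) [heading=315, draw]
FD 1.7: (24.587,-35.587) -> (25.789,-36.789) [heading=315, draw]
Final: pos=(25.789,-36.789), heading=315, 5 segment(s) drawn

Segment endpoints: x in {-3.626, 2.525, 12.425, 17.021, 24.587, 25.789}, y in {-36.789, -35.587, -28.021, -23.425, -13.525, -7.374}
xmin=-3.626, ymin=-36.789, xmax=25.789, ymax=-7.374

Answer: -3.626 -36.789 25.789 -7.374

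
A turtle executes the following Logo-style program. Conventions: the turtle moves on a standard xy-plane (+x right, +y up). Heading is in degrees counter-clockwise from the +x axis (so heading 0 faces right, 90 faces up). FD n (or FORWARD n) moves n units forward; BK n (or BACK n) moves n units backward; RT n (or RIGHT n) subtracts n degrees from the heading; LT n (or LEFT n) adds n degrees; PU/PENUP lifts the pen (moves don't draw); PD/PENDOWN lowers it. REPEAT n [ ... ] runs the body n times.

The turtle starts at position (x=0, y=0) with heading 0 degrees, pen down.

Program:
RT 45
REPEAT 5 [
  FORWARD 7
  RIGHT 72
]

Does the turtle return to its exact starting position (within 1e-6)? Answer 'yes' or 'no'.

Answer: yes

Derivation:
Executing turtle program step by step:
Start: pos=(0,0), heading=0, pen down
RT 45: heading 0 -> 315
REPEAT 5 [
  -- iteration 1/5 --
  FD 7: (0,0) -> (4.95,-4.95) [heading=315, draw]
  RT 72: heading 315 -> 243
  -- iteration 2/5 --
  FD 7: (4.95,-4.95) -> (1.772,-11.187) [heading=243, draw]
  RT 72: heading 243 -> 171
  -- iteration 3/5 --
  FD 7: (1.772,-11.187) -> (-5.142,-10.092) [heading=171, draw]
  RT 72: heading 171 -> 99
  -- iteration 4/5 --
  FD 7: (-5.142,-10.092) -> (-6.237,-3.178) [heading=99, draw]
  RT 72: heading 99 -> 27
  -- iteration 5/5 --
  FD 7: (-6.237,-3.178) -> (0,0) [heading=27, draw]
  RT 72: heading 27 -> 315
]
Final: pos=(0,0), heading=315, 5 segment(s) drawn

Start position: (0, 0)
Final position: (0, 0)
Distance = 0; < 1e-6 -> CLOSED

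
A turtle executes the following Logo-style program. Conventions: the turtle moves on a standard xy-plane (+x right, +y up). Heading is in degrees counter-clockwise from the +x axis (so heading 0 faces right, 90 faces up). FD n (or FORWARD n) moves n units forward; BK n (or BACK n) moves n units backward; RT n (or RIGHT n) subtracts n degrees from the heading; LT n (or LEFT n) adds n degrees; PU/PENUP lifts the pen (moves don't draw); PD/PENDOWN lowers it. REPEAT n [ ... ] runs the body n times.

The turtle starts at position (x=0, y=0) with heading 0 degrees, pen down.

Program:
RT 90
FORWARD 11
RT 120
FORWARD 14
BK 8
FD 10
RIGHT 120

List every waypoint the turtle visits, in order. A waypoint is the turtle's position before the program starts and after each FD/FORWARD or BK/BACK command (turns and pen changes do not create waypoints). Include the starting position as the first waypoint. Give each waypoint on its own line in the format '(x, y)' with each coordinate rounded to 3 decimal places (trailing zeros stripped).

Executing turtle program step by step:
Start: pos=(0,0), heading=0, pen down
RT 90: heading 0 -> 270
FD 11: (0,0) -> (0,-11) [heading=270, draw]
RT 120: heading 270 -> 150
FD 14: (0,-11) -> (-12.124,-4) [heading=150, draw]
BK 8: (-12.124,-4) -> (-5.196,-8) [heading=150, draw]
FD 10: (-5.196,-8) -> (-13.856,-3) [heading=150, draw]
RT 120: heading 150 -> 30
Final: pos=(-13.856,-3), heading=30, 4 segment(s) drawn
Waypoints (5 total):
(0, 0)
(0, -11)
(-12.124, -4)
(-5.196, -8)
(-13.856, -3)

Answer: (0, 0)
(0, -11)
(-12.124, -4)
(-5.196, -8)
(-13.856, -3)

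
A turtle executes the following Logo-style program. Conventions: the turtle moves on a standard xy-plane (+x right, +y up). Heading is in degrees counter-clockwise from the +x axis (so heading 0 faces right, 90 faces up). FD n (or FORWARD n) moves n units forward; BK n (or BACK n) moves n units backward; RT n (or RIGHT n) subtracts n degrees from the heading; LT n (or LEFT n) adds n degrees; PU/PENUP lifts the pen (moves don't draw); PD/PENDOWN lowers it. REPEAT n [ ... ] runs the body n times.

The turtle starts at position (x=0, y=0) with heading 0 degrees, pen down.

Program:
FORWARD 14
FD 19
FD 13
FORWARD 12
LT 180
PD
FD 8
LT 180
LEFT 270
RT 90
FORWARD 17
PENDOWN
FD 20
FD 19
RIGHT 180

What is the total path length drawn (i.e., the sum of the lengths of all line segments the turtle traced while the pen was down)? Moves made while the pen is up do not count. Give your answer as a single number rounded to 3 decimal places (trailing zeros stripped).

Answer: 122

Derivation:
Executing turtle program step by step:
Start: pos=(0,0), heading=0, pen down
FD 14: (0,0) -> (14,0) [heading=0, draw]
FD 19: (14,0) -> (33,0) [heading=0, draw]
FD 13: (33,0) -> (46,0) [heading=0, draw]
FD 12: (46,0) -> (58,0) [heading=0, draw]
LT 180: heading 0 -> 180
PD: pen down
FD 8: (58,0) -> (50,0) [heading=180, draw]
LT 180: heading 180 -> 0
LT 270: heading 0 -> 270
RT 90: heading 270 -> 180
FD 17: (50,0) -> (33,0) [heading=180, draw]
PD: pen down
FD 20: (33,0) -> (13,0) [heading=180, draw]
FD 19: (13,0) -> (-6,0) [heading=180, draw]
RT 180: heading 180 -> 0
Final: pos=(-6,0), heading=0, 8 segment(s) drawn

Segment lengths:
  seg 1: (0,0) -> (14,0), length = 14
  seg 2: (14,0) -> (33,0), length = 19
  seg 3: (33,0) -> (46,0), length = 13
  seg 4: (46,0) -> (58,0), length = 12
  seg 5: (58,0) -> (50,0), length = 8
  seg 6: (50,0) -> (33,0), length = 17
  seg 7: (33,0) -> (13,0), length = 20
  seg 8: (13,0) -> (-6,0), length = 19
Total = 122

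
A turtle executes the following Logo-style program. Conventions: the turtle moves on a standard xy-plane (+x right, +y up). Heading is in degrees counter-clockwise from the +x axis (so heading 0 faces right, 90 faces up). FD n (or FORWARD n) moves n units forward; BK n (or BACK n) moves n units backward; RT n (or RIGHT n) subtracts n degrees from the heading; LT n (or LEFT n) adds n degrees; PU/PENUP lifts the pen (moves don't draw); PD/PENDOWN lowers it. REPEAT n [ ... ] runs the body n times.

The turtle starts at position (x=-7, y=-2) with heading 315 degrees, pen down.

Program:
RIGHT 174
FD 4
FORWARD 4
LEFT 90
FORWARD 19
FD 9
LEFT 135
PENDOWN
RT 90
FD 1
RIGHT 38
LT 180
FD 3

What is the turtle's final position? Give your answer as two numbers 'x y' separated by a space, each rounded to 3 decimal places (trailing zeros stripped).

Answer: -29.144 -17.176

Derivation:
Executing turtle program step by step:
Start: pos=(-7,-2), heading=315, pen down
RT 174: heading 315 -> 141
FD 4: (-7,-2) -> (-10.109,0.517) [heading=141, draw]
FD 4: (-10.109,0.517) -> (-13.217,3.035) [heading=141, draw]
LT 90: heading 141 -> 231
FD 19: (-13.217,3.035) -> (-25.174,-11.731) [heading=231, draw]
FD 9: (-25.174,-11.731) -> (-30.838,-18.726) [heading=231, draw]
LT 135: heading 231 -> 6
PD: pen down
RT 90: heading 6 -> 276
FD 1: (-30.838,-18.726) -> (-30.734,-19.72) [heading=276, draw]
RT 38: heading 276 -> 238
LT 180: heading 238 -> 58
FD 3: (-30.734,-19.72) -> (-29.144,-17.176) [heading=58, draw]
Final: pos=(-29.144,-17.176), heading=58, 6 segment(s) drawn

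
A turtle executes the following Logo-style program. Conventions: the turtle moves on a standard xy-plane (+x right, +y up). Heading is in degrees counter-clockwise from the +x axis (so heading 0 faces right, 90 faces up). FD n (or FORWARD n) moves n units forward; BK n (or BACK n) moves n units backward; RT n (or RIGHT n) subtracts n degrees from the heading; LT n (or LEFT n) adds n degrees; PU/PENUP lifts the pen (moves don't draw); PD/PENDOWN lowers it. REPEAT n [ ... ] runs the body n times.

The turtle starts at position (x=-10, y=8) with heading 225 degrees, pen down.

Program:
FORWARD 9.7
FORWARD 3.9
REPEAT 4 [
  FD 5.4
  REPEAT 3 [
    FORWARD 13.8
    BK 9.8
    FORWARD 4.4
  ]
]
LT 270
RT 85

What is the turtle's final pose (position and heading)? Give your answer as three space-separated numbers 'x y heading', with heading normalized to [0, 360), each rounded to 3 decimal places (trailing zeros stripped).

Executing turtle program step by step:
Start: pos=(-10,8), heading=225, pen down
FD 9.7: (-10,8) -> (-16.859,1.141) [heading=225, draw]
FD 3.9: (-16.859,1.141) -> (-19.617,-1.617) [heading=225, draw]
REPEAT 4 [
  -- iteration 1/4 --
  FD 5.4: (-19.617,-1.617) -> (-23.435,-5.435) [heading=225, draw]
  REPEAT 3 [
    -- iteration 1/3 --
    FD 13.8: (-23.435,-5.435) -> (-33.193,-15.193) [heading=225, draw]
    BK 9.8: (-33.193,-15.193) -> (-26.263,-8.263) [heading=225, draw]
    FD 4.4: (-26.263,-8.263) -> (-29.375,-11.375) [heading=225, draw]
    -- iteration 2/3 --
    FD 13.8: (-29.375,-11.375) -> (-39.133,-21.133) [heading=225, draw]
    BK 9.8: (-39.133,-21.133) -> (-32.203,-14.203) [heading=225, draw]
    FD 4.4: (-32.203,-14.203) -> (-35.314,-17.314) [heading=225, draw]
    -- iteration 3/3 --
    FD 13.8: (-35.314,-17.314) -> (-45.072,-27.072) [heading=225, draw]
    BK 9.8: (-45.072,-27.072) -> (-38.143,-20.143) [heading=225, draw]
    FD 4.4: (-38.143,-20.143) -> (-41.254,-23.254) [heading=225, draw]
  ]
  -- iteration 2/4 --
  FD 5.4: (-41.254,-23.254) -> (-45.072,-27.072) [heading=225, draw]
  REPEAT 3 [
    -- iteration 1/3 --
    FD 13.8: (-45.072,-27.072) -> (-54.831,-36.831) [heading=225, draw]
    BK 9.8: (-54.831,-36.831) -> (-47.901,-29.901) [heading=225, draw]
    FD 4.4: (-47.901,-29.901) -> (-51.012,-33.012) [heading=225, draw]
    -- iteration 2/3 --
    FD 13.8: (-51.012,-33.012) -> (-60.77,-42.77) [heading=225, draw]
    BK 9.8: (-60.77,-42.77) -> (-53.841,-35.841) [heading=225, draw]
    FD 4.4: (-53.841,-35.841) -> (-56.952,-38.952) [heading=225, draw]
    -- iteration 3/3 --
    FD 13.8: (-56.952,-38.952) -> (-66.71,-48.71) [heading=225, draw]
    BK 9.8: (-66.71,-48.71) -> (-59.78,-41.78) [heading=225, draw]
    FD 4.4: (-59.78,-41.78) -> (-62.892,-44.892) [heading=225, draw]
  ]
  -- iteration 3/4 --
  FD 5.4: (-62.892,-44.892) -> (-66.71,-48.71) [heading=225, draw]
  REPEAT 3 [
    -- iteration 1/3 --
    FD 13.8: (-66.71,-48.71) -> (-76.468,-58.468) [heading=225, draw]
    BK 9.8: (-76.468,-58.468) -> (-69.538,-51.538) [heading=225, draw]
    FD 4.4: (-69.538,-51.538) -> (-72.65,-54.65) [heading=225, draw]
    -- iteration 2/3 --
    FD 13.8: (-72.65,-54.65) -> (-82.408,-64.408) [heading=225, draw]
    BK 9.8: (-82.408,-64.408) -> (-75.478,-57.478) [heading=225, draw]
    FD 4.4: (-75.478,-57.478) -> (-78.589,-60.589) [heading=225, draw]
    -- iteration 3/3 --
    FD 13.8: (-78.589,-60.589) -> (-88.347,-70.347) [heading=225, draw]
    BK 9.8: (-88.347,-70.347) -> (-81.418,-63.418) [heading=225, draw]
    FD 4.4: (-81.418,-63.418) -> (-84.529,-66.529) [heading=225, draw]
  ]
  -- iteration 4/4 --
  FD 5.4: (-84.529,-66.529) -> (-88.347,-70.347) [heading=225, draw]
  REPEAT 3 [
    -- iteration 1/3 --
    FD 13.8: (-88.347,-70.347) -> (-98.106,-80.106) [heading=225, draw]
    BK 9.8: (-98.106,-80.106) -> (-91.176,-73.176) [heading=225, draw]
    FD 4.4: (-91.176,-73.176) -> (-94.287,-76.287) [heading=225, draw]
    -- iteration 2/3 --
    FD 13.8: (-94.287,-76.287) -> (-104.045,-86.045) [heading=225, draw]
    BK 9.8: (-104.045,-86.045) -> (-97.116,-79.116) [heading=225, draw]
    FD 4.4: (-97.116,-79.116) -> (-100.227,-82.227) [heading=225, draw]
    -- iteration 3/3 --
    FD 13.8: (-100.227,-82.227) -> (-109.985,-91.985) [heading=225, draw]
    BK 9.8: (-109.985,-91.985) -> (-103.055,-85.055) [heading=225, draw]
    FD 4.4: (-103.055,-85.055) -> (-106.167,-88.167) [heading=225, draw]
  ]
]
LT 270: heading 225 -> 135
RT 85: heading 135 -> 50
Final: pos=(-106.167,-88.167), heading=50, 42 segment(s) drawn

Answer: -106.167 -88.167 50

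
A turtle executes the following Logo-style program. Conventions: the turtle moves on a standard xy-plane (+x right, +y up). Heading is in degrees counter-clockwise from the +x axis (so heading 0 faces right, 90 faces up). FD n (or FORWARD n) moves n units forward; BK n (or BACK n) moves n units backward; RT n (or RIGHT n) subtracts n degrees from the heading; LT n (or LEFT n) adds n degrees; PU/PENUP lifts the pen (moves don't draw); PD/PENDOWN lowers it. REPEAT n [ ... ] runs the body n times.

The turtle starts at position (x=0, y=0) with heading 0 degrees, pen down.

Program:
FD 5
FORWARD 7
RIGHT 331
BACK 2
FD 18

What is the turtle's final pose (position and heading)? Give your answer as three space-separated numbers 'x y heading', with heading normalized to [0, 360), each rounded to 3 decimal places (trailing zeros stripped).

Executing turtle program step by step:
Start: pos=(0,0), heading=0, pen down
FD 5: (0,0) -> (5,0) [heading=0, draw]
FD 7: (5,0) -> (12,0) [heading=0, draw]
RT 331: heading 0 -> 29
BK 2: (12,0) -> (10.251,-0.97) [heading=29, draw]
FD 18: (10.251,-0.97) -> (25.994,7.757) [heading=29, draw]
Final: pos=(25.994,7.757), heading=29, 4 segment(s) drawn

Answer: 25.994 7.757 29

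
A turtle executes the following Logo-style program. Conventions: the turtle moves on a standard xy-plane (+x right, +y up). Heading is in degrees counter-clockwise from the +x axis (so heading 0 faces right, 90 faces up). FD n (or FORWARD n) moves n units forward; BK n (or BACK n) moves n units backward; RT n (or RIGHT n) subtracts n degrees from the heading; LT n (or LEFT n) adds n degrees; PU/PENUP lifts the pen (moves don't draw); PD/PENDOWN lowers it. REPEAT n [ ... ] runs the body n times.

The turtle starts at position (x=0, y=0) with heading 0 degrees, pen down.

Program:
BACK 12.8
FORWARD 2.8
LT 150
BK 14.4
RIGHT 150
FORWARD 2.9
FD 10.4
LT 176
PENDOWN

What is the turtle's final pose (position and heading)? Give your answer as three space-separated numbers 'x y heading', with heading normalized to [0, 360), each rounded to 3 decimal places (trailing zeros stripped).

Answer: 15.771 -7.2 176

Derivation:
Executing turtle program step by step:
Start: pos=(0,0), heading=0, pen down
BK 12.8: (0,0) -> (-12.8,0) [heading=0, draw]
FD 2.8: (-12.8,0) -> (-10,0) [heading=0, draw]
LT 150: heading 0 -> 150
BK 14.4: (-10,0) -> (2.471,-7.2) [heading=150, draw]
RT 150: heading 150 -> 0
FD 2.9: (2.471,-7.2) -> (5.371,-7.2) [heading=0, draw]
FD 10.4: (5.371,-7.2) -> (15.771,-7.2) [heading=0, draw]
LT 176: heading 0 -> 176
PD: pen down
Final: pos=(15.771,-7.2), heading=176, 5 segment(s) drawn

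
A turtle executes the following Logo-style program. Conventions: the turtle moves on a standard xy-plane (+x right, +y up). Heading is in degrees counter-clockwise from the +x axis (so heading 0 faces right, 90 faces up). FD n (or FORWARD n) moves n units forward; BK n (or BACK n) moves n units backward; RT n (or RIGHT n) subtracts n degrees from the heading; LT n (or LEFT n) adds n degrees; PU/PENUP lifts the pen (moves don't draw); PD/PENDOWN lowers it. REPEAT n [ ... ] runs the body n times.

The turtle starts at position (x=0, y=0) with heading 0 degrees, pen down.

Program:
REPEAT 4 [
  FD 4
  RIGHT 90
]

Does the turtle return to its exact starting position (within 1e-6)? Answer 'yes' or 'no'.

Answer: yes

Derivation:
Executing turtle program step by step:
Start: pos=(0,0), heading=0, pen down
REPEAT 4 [
  -- iteration 1/4 --
  FD 4: (0,0) -> (4,0) [heading=0, draw]
  RT 90: heading 0 -> 270
  -- iteration 2/4 --
  FD 4: (4,0) -> (4,-4) [heading=270, draw]
  RT 90: heading 270 -> 180
  -- iteration 3/4 --
  FD 4: (4,-4) -> (0,-4) [heading=180, draw]
  RT 90: heading 180 -> 90
  -- iteration 4/4 --
  FD 4: (0,-4) -> (0,0) [heading=90, draw]
  RT 90: heading 90 -> 0
]
Final: pos=(0,0), heading=0, 4 segment(s) drawn

Start position: (0, 0)
Final position: (0, 0)
Distance = 0; < 1e-6 -> CLOSED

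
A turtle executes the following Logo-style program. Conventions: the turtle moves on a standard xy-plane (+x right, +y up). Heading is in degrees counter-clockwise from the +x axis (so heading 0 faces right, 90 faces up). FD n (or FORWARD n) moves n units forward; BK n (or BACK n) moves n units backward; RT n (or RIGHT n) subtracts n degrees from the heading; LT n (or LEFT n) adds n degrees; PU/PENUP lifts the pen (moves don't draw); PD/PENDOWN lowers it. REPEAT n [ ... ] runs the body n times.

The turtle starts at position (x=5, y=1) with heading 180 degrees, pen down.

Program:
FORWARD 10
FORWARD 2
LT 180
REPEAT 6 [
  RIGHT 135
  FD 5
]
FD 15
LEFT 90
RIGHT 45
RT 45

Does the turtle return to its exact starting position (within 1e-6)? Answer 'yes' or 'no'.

Answer: no

Derivation:
Executing turtle program step by step:
Start: pos=(5,1), heading=180, pen down
FD 10: (5,1) -> (-5,1) [heading=180, draw]
FD 2: (-5,1) -> (-7,1) [heading=180, draw]
LT 180: heading 180 -> 0
REPEAT 6 [
  -- iteration 1/6 --
  RT 135: heading 0 -> 225
  FD 5: (-7,1) -> (-10.536,-2.536) [heading=225, draw]
  -- iteration 2/6 --
  RT 135: heading 225 -> 90
  FD 5: (-10.536,-2.536) -> (-10.536,2.464) [heading=90, draw]
  -- iteration 3/6 --
  RT 135: heading 90 -> 315
  FD 5: (-10.536,2.464) -> (-7,-1.071) [heading=315, draw]
  -- iteration 4/6 --
  RT 135: heading 315 -> 180
  FD 5: (-7,-1.071) -> (-12,-1.071) [heading=180, draw]
  -- iteration 5/6 --
  RT 135: heading 180 -> 45
  FD 5: (-12,-1.071) -> (-8.464,2.464) [heading=45, draw]
  -- iteration 6/6 --
  RT 135: heading 45 -> 270
  FD 5: (-8.464,2.464) -> (-8.464,-2.536) [heading=270, draw]
]
FD 15: (-8.464,-2.536) -> (-8.464,-17.536) [heading=270, draw]
LT 90: heading 270 -> 0
RT 45: heading 0 -> 315
RT 45: heading 315 -> 270
Final: pos=(-8.464,-17.536), heading=270, 9 segment(s) drawn

Start position: (5, 1)
Final position: (-8.464, -17.536)
Distance = 22.91; >= 1e-6 -> NOT closed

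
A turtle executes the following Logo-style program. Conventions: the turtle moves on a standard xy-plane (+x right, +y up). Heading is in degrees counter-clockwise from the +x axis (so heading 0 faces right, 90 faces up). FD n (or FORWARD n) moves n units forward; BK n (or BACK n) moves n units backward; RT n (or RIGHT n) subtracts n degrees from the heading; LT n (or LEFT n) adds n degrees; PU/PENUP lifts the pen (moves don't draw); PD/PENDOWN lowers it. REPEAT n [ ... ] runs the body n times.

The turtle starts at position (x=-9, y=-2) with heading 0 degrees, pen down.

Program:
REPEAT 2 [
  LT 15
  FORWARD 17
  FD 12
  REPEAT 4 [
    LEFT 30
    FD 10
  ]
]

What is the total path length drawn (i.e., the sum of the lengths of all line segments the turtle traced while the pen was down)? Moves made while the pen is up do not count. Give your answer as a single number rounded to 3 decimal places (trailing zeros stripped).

Answer: 138

Derivation:
Executing turtle program step by step:
Start: pos=(-9,-2), heading=0, pen down
REPEAT 2 [
  -- iteration 1/2 --
  LT 15: heading 0 -> 15
  FD 17: (-9,-2) -> (7.421,2.4) [heading=15, draw]
  FD 12: (7.421,2.4) -> (19.012,5.506) [heading=15, draw]
  REPEAT 4 [
    -- iteration 1/4 --
    LT 30: heading 15 -> 45
    FD 10: (19.012,5.506) -> (26.083,12.577) [heading=45, draw]
    -- iteration 2/4 --
    LT 30: heading 45 -> 75
    FD 10: (26.083,12.577) -> (28.671,22.236) [heading=75, draw]
    -- iteration 3/4 --
    LT 30: heading 75 -> 105
    FD 10: (28.671,22.236) -> (26.083,31.895) [heading=105, draw]
    -- iteration 4/4 --
    LT 30: heading 105 -> 135
    FD 10: (26.083,31.895) -> (19.012,38.966) [heading=135, draw]
  ]
  -- iteration 2/2 --
  LT 15: heading 135 -> 150
  FD 17: (19.012,38.966) -> (4.289,47.466) [heading=150, draw]
  FD 12: (4.289,47.466) -> (-6.103,53.466) [heading=150, draw]
  REPEAT 4 [
    -- iteration 1/4 --
    LT 30: heading 150 -> 180
    FD 10: (-6.103,53.466) -> (-16.103,53.466) [heading=180, draw]
    -- iteration 2/4 --
    LT 30: heading 180 -> 210
    FD 10: (-16.103,53.466) -> (-24.763,48.466) [heading=210, draw]
    -- iteration 3/4 --
    LT 30: heading 210 -> 240
    FD 10: (-24.763,48.466) -> (-29.763,39.806) [heading=240, draw]
    -- iteration 4/4 --
    LT 30: heading 240 -> 270
    FD 10: (-29.763,39.806) -> (-29.763,29.806) [heading=270, draw]
  ]
]
Final: pos=(-29.763,29.806), heading=270, 12 segment(s) drawn

Segment lengths:
  seg 1: (-9,-2) -> (7.421,2.4), length = 17
  seg 2: (7.421,2.4) -> (19.012,5.506), length = 12
  seg 3: (19.012,5.506) -> (26.083,12.577), length = 10
  seg 4: (26.083,12.577) -> (28.671,22.236), length = 10
  seg 5: (28.671,22.236) -> (26.083,31.895), length = 10
  seg 6: (26.083,31.895) -> (19.012,38.966), length = 10
  seg 7: (19.012,38.966) -> (4.289,47.466), length = 17
  seg 8: (4.289,47.466) -> (-6.103,53.466), length = 12
  seg 9: (-6.103,53.466) -> (-16.103,53.466), length = 10
  seg 10: (-16.103,53.466) -> (-24.763,48.466), length = 10
  seg 11: (-24.763,48.466) -> (-29.763,39.806), length = 10
  seg 12: (-29.763,39.806) -> (-29.763,29.806), length = 10
Total = 138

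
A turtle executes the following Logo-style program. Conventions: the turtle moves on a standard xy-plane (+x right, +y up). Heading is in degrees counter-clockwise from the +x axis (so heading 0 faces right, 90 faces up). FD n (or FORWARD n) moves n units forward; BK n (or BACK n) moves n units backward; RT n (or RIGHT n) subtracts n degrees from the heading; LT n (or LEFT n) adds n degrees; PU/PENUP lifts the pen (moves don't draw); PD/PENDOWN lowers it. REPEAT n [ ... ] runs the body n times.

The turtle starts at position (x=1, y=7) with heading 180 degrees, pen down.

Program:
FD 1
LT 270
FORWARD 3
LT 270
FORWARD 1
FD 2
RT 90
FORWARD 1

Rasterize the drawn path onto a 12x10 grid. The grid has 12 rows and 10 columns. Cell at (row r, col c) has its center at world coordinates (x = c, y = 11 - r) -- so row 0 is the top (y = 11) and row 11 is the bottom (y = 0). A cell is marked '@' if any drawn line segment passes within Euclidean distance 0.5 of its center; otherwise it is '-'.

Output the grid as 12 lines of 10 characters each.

Segment 0: (1,7) -> (0,7)
Segment 1: (0,7) -> (0,10)
Segment 2: (0,10) -> (1,10)
Segment 3: (1,10) -> (3,10)
Segment 4: (3,10) -> (3,9)

Answer: ----------
@@@@------
@--@------
@---------
@@--------
----------
----------
----------
----------
----------
----------
----------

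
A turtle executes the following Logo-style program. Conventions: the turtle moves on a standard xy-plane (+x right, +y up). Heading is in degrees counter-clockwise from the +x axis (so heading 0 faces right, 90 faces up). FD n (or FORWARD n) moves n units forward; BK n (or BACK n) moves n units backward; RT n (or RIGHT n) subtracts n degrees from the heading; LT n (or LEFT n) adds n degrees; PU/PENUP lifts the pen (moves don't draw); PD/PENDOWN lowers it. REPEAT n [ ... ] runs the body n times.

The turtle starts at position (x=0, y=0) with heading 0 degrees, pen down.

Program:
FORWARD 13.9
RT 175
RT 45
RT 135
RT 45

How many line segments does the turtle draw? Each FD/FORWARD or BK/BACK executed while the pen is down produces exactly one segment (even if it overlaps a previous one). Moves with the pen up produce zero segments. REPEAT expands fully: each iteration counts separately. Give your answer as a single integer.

Executing turtle program step by step:
Start: pos=(0,0), heading=0, pen down
FD 13.9: (0,0) -> (13.9,0) [heading=0, draw]
RT 175: heading 0 -> 185
RT 45: heading 185 -> 140
RT 135: heading 140 -> 5
RT 45: heading 5 -> 320
Final: pos=(13.9,0), heading=320, 1 segment(s) drawn
Segments drawn: 1

Answer: 1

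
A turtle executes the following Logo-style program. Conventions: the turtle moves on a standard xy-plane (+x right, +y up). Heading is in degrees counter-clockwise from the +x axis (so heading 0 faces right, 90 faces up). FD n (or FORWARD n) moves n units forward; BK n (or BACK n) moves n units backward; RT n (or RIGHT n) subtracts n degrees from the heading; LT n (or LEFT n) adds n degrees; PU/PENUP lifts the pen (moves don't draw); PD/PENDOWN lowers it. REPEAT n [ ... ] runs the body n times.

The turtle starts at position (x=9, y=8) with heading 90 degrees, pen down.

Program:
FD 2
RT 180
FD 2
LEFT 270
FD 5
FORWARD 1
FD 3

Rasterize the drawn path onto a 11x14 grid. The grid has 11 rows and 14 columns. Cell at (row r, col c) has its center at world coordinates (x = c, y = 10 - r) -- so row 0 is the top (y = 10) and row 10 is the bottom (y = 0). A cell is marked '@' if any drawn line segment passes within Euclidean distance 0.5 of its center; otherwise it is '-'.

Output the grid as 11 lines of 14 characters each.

Segment 0: (9,8) -> (9,10)
Segment 1: (9,10) -> (9,8)
Segment 2: (9,8) -> (4,8)
Segment 3: (4,8) -> (3,8)
Segment 4: (3,8) -> (0,8)

Answer: ---------@----
---------@----
@@@@@@@@@@----
--------------
--------------
--------------
--------------
--------------
--------------
--------------
--------------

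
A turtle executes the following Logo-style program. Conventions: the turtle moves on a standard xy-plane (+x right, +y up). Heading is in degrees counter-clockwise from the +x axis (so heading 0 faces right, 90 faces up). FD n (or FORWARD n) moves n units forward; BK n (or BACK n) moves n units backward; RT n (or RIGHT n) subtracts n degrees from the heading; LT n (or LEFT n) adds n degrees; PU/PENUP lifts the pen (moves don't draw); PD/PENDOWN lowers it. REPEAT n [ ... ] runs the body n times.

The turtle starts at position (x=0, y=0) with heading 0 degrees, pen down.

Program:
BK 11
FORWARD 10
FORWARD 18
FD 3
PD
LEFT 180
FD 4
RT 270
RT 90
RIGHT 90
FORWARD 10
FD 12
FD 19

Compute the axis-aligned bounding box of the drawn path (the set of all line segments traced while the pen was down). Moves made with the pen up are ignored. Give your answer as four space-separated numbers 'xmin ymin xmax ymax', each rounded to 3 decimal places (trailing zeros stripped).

Answer: -11 0 20 41

Derivation:
Executing turtle program step by step:
Start: pos=(0,0), heading=0, pen down
BK 11: (0,0) -> (-11,0) [heading=0, draw]
FD 10: (-11,0) -> (-1,0) [heading=0, draw]
FD 18: (-1,0) -> (17,0) [heading=0, draw]
FD 3: (17,0) -> (20,0) [heading=0, draw]
PD: pen down
LT 180: heading 0 -> 180
FD 4: (20,0) -> (16,0) [heading=180, draw]
RT 270: heading 180 -> 270
RT 90: heading 270 -> 180
RT 90: heading 180 -> 90
FD 10: (16,0) -> (16,10) [heading=90, draw]
FD 12: (16,10) -> (16,22) [heading=90, draw]
FD 19: (16,22) -> (16,41) [heading=90, draw]
Final: pos=(16,41), heading=90, 8 segment(s) drawn

Segment endpoints: x in {-11, -1, 0, 16, 16, 16, 16, 17, 20}, y in {0, 0, 10, 22, 41}
xmin=-11, ymin=0, xmax=20, ymax=41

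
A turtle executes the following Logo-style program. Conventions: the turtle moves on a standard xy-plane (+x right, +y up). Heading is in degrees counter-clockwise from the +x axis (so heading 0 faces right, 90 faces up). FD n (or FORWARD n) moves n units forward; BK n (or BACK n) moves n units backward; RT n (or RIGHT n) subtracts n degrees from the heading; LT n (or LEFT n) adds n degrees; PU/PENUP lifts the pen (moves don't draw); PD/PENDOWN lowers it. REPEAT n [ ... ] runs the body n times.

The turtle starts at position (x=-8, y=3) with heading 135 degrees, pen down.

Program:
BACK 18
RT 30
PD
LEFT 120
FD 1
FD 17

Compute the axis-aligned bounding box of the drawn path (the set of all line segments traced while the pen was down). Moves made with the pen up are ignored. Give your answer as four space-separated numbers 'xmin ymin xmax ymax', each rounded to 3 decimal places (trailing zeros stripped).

Executing turtle program step by step:
Start: pos=(-8,3), heading=135, pen down
BK 18: (-8,3) -> (4.728,-9.728) [heading=135, draw]
RT 30: heading 135 -> 105
PD: pen down
LT 120: heading 105 -> 225
FD 1: (4.728,-9.728) -> (4.021,-10.435) [heading=225, draw]
FD 17: (4.021,-10.435) -> (-8,-22.456) [heading=225, draw]
Final: pos=(-8,-22.456), heading=225, 3 segment(s) drawn

Segment endpoints: x in {-8, -8, 4.021, 4.728}, y in {-22.456, -10.435, -9.728, 3}
xmin=-8, ymin=-22.456, xmax=4.728, ymax=3

Answer: -8 -22.456 4.728 3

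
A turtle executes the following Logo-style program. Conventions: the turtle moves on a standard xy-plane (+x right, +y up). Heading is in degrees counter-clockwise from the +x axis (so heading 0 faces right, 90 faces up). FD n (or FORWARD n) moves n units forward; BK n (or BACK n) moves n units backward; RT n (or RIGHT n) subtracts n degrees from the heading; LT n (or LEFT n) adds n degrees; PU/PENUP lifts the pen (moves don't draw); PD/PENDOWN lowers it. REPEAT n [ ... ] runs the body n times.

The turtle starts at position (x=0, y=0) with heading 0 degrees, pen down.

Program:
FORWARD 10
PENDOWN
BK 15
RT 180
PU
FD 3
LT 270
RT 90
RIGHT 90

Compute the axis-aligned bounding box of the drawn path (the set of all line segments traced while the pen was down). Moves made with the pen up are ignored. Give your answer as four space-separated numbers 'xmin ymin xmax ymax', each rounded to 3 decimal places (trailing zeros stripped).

Executing turtle program step by step:
Start: pos=(0,0), heading=0, pen down
FD 10: (0,0) -> (10,0) [heading=0, draw]
PD: pen down
BK 15: (10,0) -> (-5,0) [heading=0, draw]
RT 180: heading 0 -> 180
PU: pen up
FD 3: (-5,0) -> (-8,0) [heading=180, move]
LT 270: heading 180 -> 90
RT 90: heading 90 -> 0
RT 90: heading 0 -> 270
Final: pos=(-8,0), heading=270, 2 segment(s) drawn

Segment endpoints: x in {-5, 0, 10}, y in {0}
xmin=-5, ymin=0, xmax=10, ymax=0

Answer: -5 0 10 0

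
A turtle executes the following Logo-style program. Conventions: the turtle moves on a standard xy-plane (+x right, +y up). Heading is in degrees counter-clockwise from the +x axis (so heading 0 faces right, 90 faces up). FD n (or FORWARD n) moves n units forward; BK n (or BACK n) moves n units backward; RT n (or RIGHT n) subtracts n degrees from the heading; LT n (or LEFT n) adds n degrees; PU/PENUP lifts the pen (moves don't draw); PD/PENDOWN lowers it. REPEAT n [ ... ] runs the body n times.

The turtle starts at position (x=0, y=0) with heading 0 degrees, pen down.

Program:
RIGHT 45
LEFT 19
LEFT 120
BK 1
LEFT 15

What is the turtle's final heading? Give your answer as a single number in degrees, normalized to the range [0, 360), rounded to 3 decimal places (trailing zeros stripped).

Answer: 109

Derivation:
Executing turtle program step by step:
Start: pos=(0,0), heading=0, pen down
RT 45: heading 0 -> 315
LT 19: heading 315 -> 334
LT 120: heading 334 -> 94
BK 1: (0,0) -> (0.07,-0.998) [heading=94, draw]
LT 15: heading 94 -> 109
Final: pos=(0.07,-0.998), heading=109, 1 segment(s) drawn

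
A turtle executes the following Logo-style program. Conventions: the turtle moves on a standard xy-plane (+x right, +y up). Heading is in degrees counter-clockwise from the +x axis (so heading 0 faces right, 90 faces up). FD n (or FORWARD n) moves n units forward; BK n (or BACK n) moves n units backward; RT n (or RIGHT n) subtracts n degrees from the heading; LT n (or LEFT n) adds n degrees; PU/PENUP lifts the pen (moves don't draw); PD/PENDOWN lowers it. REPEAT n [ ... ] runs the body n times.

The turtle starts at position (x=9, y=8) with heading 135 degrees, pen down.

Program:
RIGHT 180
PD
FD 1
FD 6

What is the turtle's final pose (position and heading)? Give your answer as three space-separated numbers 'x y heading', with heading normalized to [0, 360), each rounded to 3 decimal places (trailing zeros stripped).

Executing turtle program step by step:
Start: pos=(9,8), heading=135, pen down
RT 180: heading 135 -> 315
PD: pen down
FD 1: (9,8) -> (9.707,7.293) [heading=315, draw]
FD 6: (9.707,7.293) -> (13.95,3.05) [heading=315, draw]
Final: pos=(13.95,3.05), heading=315, 2 segment(s) drawn

Answer: 13.95 3.05 315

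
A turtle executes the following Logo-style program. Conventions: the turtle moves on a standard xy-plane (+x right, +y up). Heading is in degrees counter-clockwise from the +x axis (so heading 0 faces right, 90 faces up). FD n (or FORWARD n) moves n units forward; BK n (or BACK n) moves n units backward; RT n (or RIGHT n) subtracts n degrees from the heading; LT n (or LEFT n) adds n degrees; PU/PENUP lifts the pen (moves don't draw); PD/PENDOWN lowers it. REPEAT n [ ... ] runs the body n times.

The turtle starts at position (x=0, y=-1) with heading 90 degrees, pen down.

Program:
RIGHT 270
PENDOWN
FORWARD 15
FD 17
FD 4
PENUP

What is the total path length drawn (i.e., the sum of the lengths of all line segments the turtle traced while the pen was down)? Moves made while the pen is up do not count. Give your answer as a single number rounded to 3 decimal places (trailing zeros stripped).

Executing turtle program step by step:
Start: pos=(0,-1), heading=90, pen down
RT 270: heading 90 -> 180
PD: pen down
FD 15: (0,-1) -> (-15,-1) [heading=180, draw]
FD 17: (-15,-1) -> (-32,-1) [heading=180, draw]
FD 4: (-32,-1) -> (-36,-1) [heading=180, draw]
PU: pen up
Final: pos=(-36,-1), heading=180, 3 segment(s) drawn

Segment lengths:
  seg 1: (0,-1) -> (-15,-1), length = 15
  seg 2: (-15,-1) -> (-32,-1), length = 17
  seg 3: (-32,-1) -> (-36,-1), length = 4
Total = 36

Answer: 36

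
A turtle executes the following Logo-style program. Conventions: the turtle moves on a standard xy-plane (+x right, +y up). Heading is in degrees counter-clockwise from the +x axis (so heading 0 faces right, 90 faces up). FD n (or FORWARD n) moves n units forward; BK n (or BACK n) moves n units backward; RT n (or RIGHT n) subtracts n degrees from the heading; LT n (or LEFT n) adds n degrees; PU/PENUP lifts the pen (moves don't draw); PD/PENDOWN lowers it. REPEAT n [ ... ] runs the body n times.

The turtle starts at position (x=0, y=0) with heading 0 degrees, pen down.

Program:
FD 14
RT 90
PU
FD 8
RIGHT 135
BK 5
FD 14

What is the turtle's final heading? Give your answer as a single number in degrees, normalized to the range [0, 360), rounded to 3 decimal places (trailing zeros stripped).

Executing turtle program step by step:
Start: pos=(0,0), heading=0, pen down
FD 14: (0,0) -> (14,0) [heading=0, draw]
RT 90: heading 0 -> 270
PU: pen up
FD 8: (14,0) -> (14,-8) [heading=270, move]
RT 135: heading 270 -> 135
BK 5: (14,-8) -> (17.536,-11.536) [heading=135, move]
FD 14: (17.536,-11.536) -> (7.636,-1.636) [heading=135, move]
Final: pos=(7.636,-1.636), heading=135, 1 segment(s) drawn

Answer: 135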